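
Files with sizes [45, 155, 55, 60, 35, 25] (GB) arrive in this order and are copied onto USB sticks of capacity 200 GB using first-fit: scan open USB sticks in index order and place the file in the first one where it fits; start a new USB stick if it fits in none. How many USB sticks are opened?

  45 → USB stick 1 (new)  [load 45/200]
  155 → USB stick 1  [load 200/200]
  55 → USB stick 2 (new)  [load 55/200]
  60 → USB stick 2  [load 115/200]
  35 → USB stick 2  [load 150/200]
  25 → USB stick 2  [load 175/200]
2 USB sticks opened.

2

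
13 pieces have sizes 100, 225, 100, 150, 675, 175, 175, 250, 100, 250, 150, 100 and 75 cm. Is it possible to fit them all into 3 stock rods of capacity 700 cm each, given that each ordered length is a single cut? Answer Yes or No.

Total = 2525 cm; ⌈2525/700⌉ = 4.
At least 4 stock rods are required, but only 3 are allowed.

No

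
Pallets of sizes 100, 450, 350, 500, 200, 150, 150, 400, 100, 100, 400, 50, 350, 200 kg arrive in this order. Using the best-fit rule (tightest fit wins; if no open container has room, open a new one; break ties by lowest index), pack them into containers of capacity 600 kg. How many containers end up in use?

  100 → container 1 (new)  [load 100/600]
  450 → container 1  [load 550/600]
  350 → container 2 (new)  [load 350/600]
  500 → container 3 (new)  [load 500/600]
  200 → container 2  [load 550/600]
  150 → container 4 (new)  [load 150/600]
  150 → container 4  [load 300/600]
  400 → container 5 (new)  [load 400/600]
  100 → container 3  [load 600/600]
  100 → container 5  [load 500/600]
  400 → container 6 (new)  [load 400/600]
  50 → container 1  [load 600/600]
  350 → container 7 (new)  [load 350/600]
  200 → container 6  [load 600/600]
7 containers opened.

7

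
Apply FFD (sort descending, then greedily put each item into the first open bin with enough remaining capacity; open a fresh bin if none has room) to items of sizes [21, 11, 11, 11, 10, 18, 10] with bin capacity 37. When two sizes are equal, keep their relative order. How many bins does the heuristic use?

Sorted descending: 21, 18, 11, 11, 11, 10, 10.
  21 → bin 1 (new)  [load 21/37]
  18 → bin 2 (new)  [load 18/37]
  11 → bin 1  [load 32/37]
  11 → bin 2  [load 29/37]
  11 → bin 3 (new)  [load 11/37]
  10 → bin 3  [load 21/37]
  10 → bin 3  [load 31/37]
3 bins opened.

3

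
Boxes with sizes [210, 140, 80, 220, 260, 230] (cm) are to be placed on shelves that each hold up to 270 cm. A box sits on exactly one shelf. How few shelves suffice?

5

Total = 260 + 230 + 220 + 210 + 140 + 80 = 1140 cm.
Lower bound: ⌈1140/270⌉ = 5 shelves.
A packing using 5 shelves:
  shelf 1: 260 = 260
  shelf 2: 230 = 230
  shelf 3: 220 = 220
  shelf 4: 210 = 210
  shelf 5: 140 + 80 = 220
This matches the lower bound, so 5 is optimal.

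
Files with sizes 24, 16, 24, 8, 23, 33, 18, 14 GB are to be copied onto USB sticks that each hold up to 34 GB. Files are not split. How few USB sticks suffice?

Total = 33 + 24 + 24 + 23 + 18 + 16 + 14 + 8 = 160 GB.
Lower bound: ⌈160/34⌉ = 5 USB sticks.
A packing using 6 USB sticks:
  USB stick 1: 33 = 33
  USB stick 2: 24 + 8 = 32
  USB stick 3: 24 = 24
  USB stick 4: 23 = 23
  USB stick 5: 18 + 16 = 34
  USB stick 6: 14 = 14
No arrangement into 5 USB sticks stays within capacity, so 6 is optimal.

6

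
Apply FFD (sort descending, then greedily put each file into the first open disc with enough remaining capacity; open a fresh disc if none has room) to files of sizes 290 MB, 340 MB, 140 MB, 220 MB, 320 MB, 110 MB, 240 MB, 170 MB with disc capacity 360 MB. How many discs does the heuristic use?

Sorted descending: 340, 320, 290, 240, 220, 170, 140, 110.
  340 → disc 1 (new)  [load 340/360]
  320 → disc 2 (new)  [load 320/360]
  290 → disc 3 (new)  [load 290/360]
  240 → disc 4 (new)  [load 240/360]
  220 → disc 5 (new)  [load 220/360]
  170 → disc 6 (new)  [load 170/360]
  140 → disc 5  [load 360/360]
  110 → disc 4  [load 350/360]
6 discs opened.

6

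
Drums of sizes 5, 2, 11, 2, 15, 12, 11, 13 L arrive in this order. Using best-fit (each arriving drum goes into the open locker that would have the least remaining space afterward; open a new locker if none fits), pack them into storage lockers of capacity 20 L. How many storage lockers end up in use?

5

  5 → locker 1 (new)  [load 5/20]
  2 → locker 1  [load 7/20]
  11 → locker 1  [load 18/20]
  2 → locker 1  [load 20/20]
  15 → locker 2 (new)  [load 15/20]
  12 → locker 3 (new)  [load 12/20]
  11 → locker 4 (new)  [load 11/20]
  13 → locker 5 (new)  [load 13/20]
5 storage lockers opened.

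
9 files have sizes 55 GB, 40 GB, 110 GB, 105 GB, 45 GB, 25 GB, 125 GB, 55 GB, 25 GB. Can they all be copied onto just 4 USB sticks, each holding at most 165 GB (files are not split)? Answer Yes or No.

Yes

A valid assignment using 4 USB sticks:
  USB stick 1: 125 + 40 = 165
  USB stick 2: 110 + 55 = 165
  USB stick 3: 105 + 55 = 160
  USB stick 4: 45 + 25 + 25 = 95
Every load is within 165 GB, so 4 USB sticks suffice.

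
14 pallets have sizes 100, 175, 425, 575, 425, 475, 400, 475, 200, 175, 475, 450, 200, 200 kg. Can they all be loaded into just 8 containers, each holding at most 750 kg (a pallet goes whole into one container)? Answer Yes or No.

A valid assignment using 8 containers:
  container 1: 575 + 175 = 750
  container 2: 475 + 200 = 675
  container 3: 475 + 200 = 675
  container 4: 475 + 200 = 675
  container 5: 450 + 175 + 100 = 725
  container 6: 425 = 425
  container 7: 425 = 425
  container 8: 400 = 400
Every load is within 750 kg, so 8 containers suffice.

Yes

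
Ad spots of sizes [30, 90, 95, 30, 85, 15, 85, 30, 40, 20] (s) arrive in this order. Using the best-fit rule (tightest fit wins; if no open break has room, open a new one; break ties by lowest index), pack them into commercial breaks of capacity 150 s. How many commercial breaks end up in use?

4

  30 → break 1 (new)  [load 30/150]
  90 → break 1  [load 120/150]
  95 → break 2 (new)  [load 95/150]
  30 → break 1  [load 150/150]
  85 → break 3 (new)  [load 85/150]
  15 → break 2  [load 110/150]
  85 → break 4 (new)  [load 85/150]
  30 → break 2  [load 140/150]
  40 → break 3  [load 125/150]
  20 → break 3  [load 145/150]
4 commercial breaks opened.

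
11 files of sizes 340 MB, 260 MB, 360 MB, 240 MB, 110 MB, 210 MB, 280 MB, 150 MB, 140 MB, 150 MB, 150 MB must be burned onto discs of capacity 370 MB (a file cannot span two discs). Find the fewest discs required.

8

Total = 360 + 340 + 280 + 260 + 240 + 210 + 150 + 150 + 150 + 140 + 110 = 2390 MB.
Lower bound: ⌈2390/370⌉ = 7 discs.
A packing using 8 discs:
  disc 1: 360 = 360
  disc 2: 340 = 340
  disc 3: 280 = 280
  disc 4: 260 + 110 = 370
  disc 5: 240 = 240
  disc 6: 210 + 150 = 360
  disc 7: 150 + 150 = 300
  disc 8: 140 = 140
No arrangement into 7 discs stays within capacity, so 8 is optimal.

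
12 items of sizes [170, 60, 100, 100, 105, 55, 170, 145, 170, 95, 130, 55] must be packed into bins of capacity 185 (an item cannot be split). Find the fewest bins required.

9

Total = 170 + 170 + 170 + 145 + 130 + 105 + 100 + 100 + 95 + 60 + 55 + 55 = 1355.
Lower bound: ⌈1355/185⌉ = 8 bins.
Also, 9 items each exceed 185/2, and no two of those can share a bin, so at least 9 bins are needed.
A packing using 9 bins:
  bin 1: 170 = 170
  bin 2: 170 = 170
  bin 3: 170 = 170
  bin 4: 145 = 145
  bin 5: 130 + 55 = 185
  bin 6: 105 + 60 = 165
  bin 7: 100 + 55 = 155
  bin 8: 100 = 100
  bin 9: 95 = 95
This matches the lower bound, so 9 is optimal.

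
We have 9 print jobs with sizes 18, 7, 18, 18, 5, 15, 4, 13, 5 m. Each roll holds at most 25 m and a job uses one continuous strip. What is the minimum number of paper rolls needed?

Total = 18 + 18 + 18 + 15 + 13 + 7 + 5 + 5 + 4 = 103 m.
Lower bound: ⌈103/25⌉ = 5 paper rolls.
A packing using 5 paper rolls:
  roll 1: 18 + 7 = 25
  roll 2: 18 + 5 = 23
  roll 3: 18 + 5 = 23
  roll 4: 15 + 4 = 19
  roll 5: 13 = 13
This matches the lower bound, so 5 is optimal.

5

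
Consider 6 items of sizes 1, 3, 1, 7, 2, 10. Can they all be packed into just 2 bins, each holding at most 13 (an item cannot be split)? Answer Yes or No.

A valid assignment using 2 bins:
  bin 1: 10 + 3 = 13
  bin 2: 7 + 2 + 1 + 1 = 11
Every load is within 13, so 2 bins suffice.

Yes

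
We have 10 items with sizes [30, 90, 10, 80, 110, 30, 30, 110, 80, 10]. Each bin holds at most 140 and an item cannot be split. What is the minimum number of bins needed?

5

Total = 110 + 110 + 90 + 80 + 80 + 30 + 30 + 30 + 10 + 10 = 580.
Lower bound: ⌈580/140⌉ = 5 bins.
A packing using 5 bins:
  bin 1: 110 + 30 = 140
  bin 2: 110 + 30 = 140
  bin 3: 90 + 30 + 10 + 10 = 140
  bin 4: 80 = 80
  bin 5: 80 = 80
This matches the lower bound, so 5 is optimal.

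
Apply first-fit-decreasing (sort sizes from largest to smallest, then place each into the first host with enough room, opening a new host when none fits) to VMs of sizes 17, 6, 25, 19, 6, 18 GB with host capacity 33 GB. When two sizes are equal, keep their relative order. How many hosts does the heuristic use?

4

Sorted descending: 25, 19, 18, 17, 6, 6.
  25 → host 1 (new)  [load 25/33]
  19 → host 2 (new)  [load 19/33]
  18 → host 3 (new)  [load 18/33]
  17 → host 4 (new)  [load 17/33]
  6 → host 1  [load 31/33]
  6 → host 2  [load 25/33]
4 hosts opened.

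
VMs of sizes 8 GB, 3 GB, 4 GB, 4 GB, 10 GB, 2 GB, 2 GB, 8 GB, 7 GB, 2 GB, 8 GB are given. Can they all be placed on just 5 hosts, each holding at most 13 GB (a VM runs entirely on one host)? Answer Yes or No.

Yes

A valid assignment using 5 hosts:
  host 1: 10 + 3 = 13
  host 2: 8 + 4 = 12
  host 3: 8 + 4 = 12
  host 4: 8 + 2 + 2 = 12
  host 5: 7 + 2 = 9
Every load is within 13 GB, so 5 hosts suffice.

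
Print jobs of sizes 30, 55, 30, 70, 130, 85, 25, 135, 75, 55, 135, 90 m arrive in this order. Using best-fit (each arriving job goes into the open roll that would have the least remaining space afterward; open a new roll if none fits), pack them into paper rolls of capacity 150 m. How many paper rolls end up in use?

  30 → roll 1 (new)  [load 30/150]
  55 → roll 1  [load 85/150]
  30 → roll 1  [load 115/150]
  70 → roll 2 (new)  [load 70/150]
  130 → roll 3 (new)  [load 130/150]
  85 → roll 4 (new)  [load 85/150]
  25 → roll 1  [load 140/150]
  135 → roll 5 (new)  [load 135/150]
  75 → roll 2  [load 145/150]
  55 → roll 4  [load 140/150]
  135 → roll 6 (new)  [load 135/150]
  90 → roll 7 (new)  [load 90/150]
7 paper rolls opened.

7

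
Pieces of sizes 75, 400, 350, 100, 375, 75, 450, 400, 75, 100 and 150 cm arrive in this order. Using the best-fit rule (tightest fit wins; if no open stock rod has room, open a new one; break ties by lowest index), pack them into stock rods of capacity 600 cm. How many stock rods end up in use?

  75 → stock rod 1 (new)  [load 75/600]
  400 → stock rod 1  [load 475/600]
  350 → stock rod 2 (new)  [load 350/600]
  100 → stock rod 1  [load 575/600]
  375 → stock rod 3 (new)  [load 375/600]
  75 → stock rod 3  [load 450/600]
  450 → stock rod 4 (new)  [load 450/600]
  400 → stock rod 5 (new)  [load 400/600]
  75 → stock rod 3  [load 525/600]
  100 → stock rod 4  [load 550/600]
  150 → stock rod 5  [load 550/600]
5 stock rods opened.

5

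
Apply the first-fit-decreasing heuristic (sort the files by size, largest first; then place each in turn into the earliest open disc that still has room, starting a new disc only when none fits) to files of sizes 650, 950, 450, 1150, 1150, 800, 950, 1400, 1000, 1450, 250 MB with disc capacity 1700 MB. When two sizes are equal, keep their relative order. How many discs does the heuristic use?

8

Sorted descending: 1450, 1400, 1150, 1150, 1000, 950, 950, 800, 650, 450, 250.
  1450 → disc 1 (new)  [load 1450/1700]
  1400 → disc 2 (new)  [load 1400/1700]
  1150 → disc 3 (new)  [load 1150/1700]
  1150 → disc 4 (new)  [load 1150/1700]
  1000 → disc 5 (new)  [load 1000/1700]
  950 → disc 6 (new)  [load 950/1700]
  950 → disc 7 (new)  [load 950/1700]
  800 → disc 8 (new)  [load 800/1700]
  650 → disc 5  [load 1650/1700]
  450 → disc 3  [load 1600/1700]
  250 → disc 1  [load 1700/1700]
8 discs opened.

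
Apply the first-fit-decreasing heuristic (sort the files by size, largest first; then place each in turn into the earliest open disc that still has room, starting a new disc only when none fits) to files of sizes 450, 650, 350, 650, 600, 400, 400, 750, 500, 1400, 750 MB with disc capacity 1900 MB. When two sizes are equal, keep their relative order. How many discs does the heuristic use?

4

Sorted descending: 1400, 750, 750, 650, 650, 600, 500, 450, 400, 400, 350.
  1400 → disc 1 (new)  [load 1400/1900]
  750 → disc 2 (new)  [load 750/1900]
  750 → disc 2  [load 1500/1900]
  650 → disc 3 (new)  [load 650/1900]
  650 → disc 3  [load 1300/1900]
  600 → disc 3  [load 1900/1900]
  500 → disc 1  [load 1900/1900]
  450 → disc 4 (new)  [load 450/1900]
  400 → disc 2  [load 1900/1900]
  400 → disc 4  [load 850/1900]
  350 → disc 4  [load 1200/1900]
4 discs opened.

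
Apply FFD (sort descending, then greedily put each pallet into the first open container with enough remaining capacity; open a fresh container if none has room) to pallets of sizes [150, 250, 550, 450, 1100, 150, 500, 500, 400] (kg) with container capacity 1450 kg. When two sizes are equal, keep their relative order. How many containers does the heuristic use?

Sorted descending: 1100, 550, 500, 500, 450, 400, 250, 150, 150.
  1100 → container 1 (new)  [load 1100/1450]
  550 → container 2 (new)  [load 550/1450]
  500 → container 2  [load 1050/1450]
  500 → container 3 (new)  [load 500/1450]
  450 → container 3  [load 950/1450]
  400 → container 2  [load 1450/1450]
  250 → container 1  [load 1350/1450]
  150 → container 3  [load 1100/1450]
  150 → container 3  [load 1250/1450]
3 containers opened.

3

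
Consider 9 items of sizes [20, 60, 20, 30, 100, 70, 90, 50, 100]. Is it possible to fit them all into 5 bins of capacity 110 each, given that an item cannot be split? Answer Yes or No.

Total = 540; ⌈540/110⌉ = 5.
The bound of 5 does not rule out 5, but exhaustive search shows no assignment into 5 bins of capacity 110 exists — the minimum is 6.

No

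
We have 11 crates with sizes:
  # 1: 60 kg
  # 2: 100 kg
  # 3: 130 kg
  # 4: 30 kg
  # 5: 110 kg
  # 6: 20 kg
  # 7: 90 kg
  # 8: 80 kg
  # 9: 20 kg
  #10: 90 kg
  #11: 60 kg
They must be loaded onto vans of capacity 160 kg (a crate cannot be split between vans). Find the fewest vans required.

6

Total = 130 + 110 + 100 + 90 + 90 + 80 + 60 + 60 + 30 + 20 + 20 = 790 kg.
Lower bound: ⌈790/160⌉ = 5 vans.
A packing using 6 vans:
  van 1: 130 + 30 = 160
  van 2: 110 + 20 + 20 = 150
  van 3: 100 + 60 = 160
  van 4: 90 + 60 = 150
  van 5: 90 = 90
  van 6: 80 = 80
No arrangement into 5 vans stays within capacity, so 6 is optimal.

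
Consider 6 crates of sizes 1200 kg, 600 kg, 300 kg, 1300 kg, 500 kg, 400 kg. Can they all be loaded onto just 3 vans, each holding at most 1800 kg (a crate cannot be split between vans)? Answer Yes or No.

Yes

A valid assignment using 3 vans:
  van 1: 1300 + 500 = 1800
  van 2: 1200 + 600 = 1800
  van 3: 400 + 300 = 700
Every load is within 1800 kg, so 3 vans suffice.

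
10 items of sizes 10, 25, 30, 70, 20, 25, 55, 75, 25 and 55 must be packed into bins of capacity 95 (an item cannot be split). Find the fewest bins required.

5

Total = 75 + 70 + 55 + 55 + 30 + 25 + 25 + 25 + 20 + 10 = 390.
Lower bound: ⌈390/95⌉ = 5 bins.
A packing using 5 bins:
  bin 1: 75 + 20 = 95
  bin 2: 70 + 25 = 95
  bin 3: 55 + 30 + 10 = 95
  bin 4: 55 + 25 = 80
  bin 5: 25 = 25
This matches the lower bound, so 5 is optimal.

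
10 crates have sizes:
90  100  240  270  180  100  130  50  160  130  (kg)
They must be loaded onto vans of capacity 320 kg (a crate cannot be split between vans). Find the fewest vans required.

Total = 270 + 240 + 180 + 160 + 130 + 130 + 100 + 100 + 90 + 50 = 1450 kg.
Lower bound: ⌈1450/320⌉ = 5 vans.
A packing using 5 vans:
  van 1: 270 + 50 = 320
  van 2: 240 = 240
  van 3: 180 + 130 = 310
  van 4: 160 + 130 = 290
  van 5: 100 + 100 + 90 = 290
This matches the lower bound, so 5 is optimal.

5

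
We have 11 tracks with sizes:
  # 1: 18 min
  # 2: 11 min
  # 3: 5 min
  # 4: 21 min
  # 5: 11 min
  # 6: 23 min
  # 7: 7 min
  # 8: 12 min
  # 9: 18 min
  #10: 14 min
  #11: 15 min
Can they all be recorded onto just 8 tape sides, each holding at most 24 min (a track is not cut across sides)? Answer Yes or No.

Yes

A valid assignment using 8 tape sides:
  side 1: 23 = 23
  side 2: 21 = 21
  side 3: 18 + 5 = 23
  side 4: 18 = 18
  side 5: 15 + 7 = 22
  side 6: 14 = 14
  side 7: 12 + 11 = 23
  side 8: 11 = 11
Every load is within 24 min, so 8 tape sides suffice.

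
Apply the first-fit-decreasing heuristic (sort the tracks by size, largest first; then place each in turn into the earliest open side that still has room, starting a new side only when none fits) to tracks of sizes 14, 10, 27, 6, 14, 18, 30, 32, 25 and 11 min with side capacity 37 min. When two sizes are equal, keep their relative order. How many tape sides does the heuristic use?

6

Sorted descending: 32, 30, 27, 25, 18, 14, 14, 11, 10, 6.
  32 → side 1 (new)  [load 32/37]
  30 → side 2 (new)  [load 30/37]
  27 → side 3 (new)  [load 27/37]
  25 → side 4 (new)  [load 25/37]
  18 → side 5 (new)  [load 18/37]
  14 → side 5  [load 32/37]
  14 → side 6 (new)  [load 14/37]
  11 → side 4  [load 36/37]
  10 → side 3  [load 37/37]
  6 → side 2  [load 36/37]
6 tape sides opened.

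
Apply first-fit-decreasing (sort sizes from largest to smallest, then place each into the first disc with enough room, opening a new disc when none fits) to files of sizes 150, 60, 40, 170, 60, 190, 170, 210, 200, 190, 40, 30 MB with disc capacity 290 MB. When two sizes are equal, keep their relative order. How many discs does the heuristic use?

7

Sorted descending: 210, 200, 190, 190, 170, 170, 150, 60, 60, 40, 40, 30.
  210 → disc 1 (new)  [load 210/290]
  200 → disc 2 (new)  [load 200/290]
  190 → disc 3 (new)  [load 190/290]
  190 → disc 4 (new)  [load 190/290]
  170 → disc 5 (new)  [load 170/290]
  170 → disc 6 (new)  [load 170/290]
  150 → disc 7 (new)  [load 150/290]
  60 → disc 1  [load 270/290]
  60 → disc 2  [load 260/290]
  40 → disc 3  [load 230/290]
  40 → disc 3  [load 270/290]
  30 → disc 2  [load 290/290]
7 discs opened.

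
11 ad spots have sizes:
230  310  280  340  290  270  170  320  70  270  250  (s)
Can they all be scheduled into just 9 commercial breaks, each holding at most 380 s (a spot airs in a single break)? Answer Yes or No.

No

Total = 2800 s; ⌈2800/380⌉ = 8.
9 ad spots each exceed half the capacity and cannot share a break, forcing at least 9 commercial breaks.
The bound of 9 does not rule out 9, but exhaustive search shows no assignment into 9 commercial breaks of capacity 380 s exists — the minimum is 10.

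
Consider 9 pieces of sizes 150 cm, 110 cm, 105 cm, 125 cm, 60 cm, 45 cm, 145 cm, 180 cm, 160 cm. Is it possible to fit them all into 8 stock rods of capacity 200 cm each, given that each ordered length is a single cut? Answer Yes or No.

Yes

A valid assignment using 7 stock rods:
  stock rod 1: 180 = 180
  stock rod 2: 160 = 160
  stock rod 3: 150 + 45 = 195
  stock rod 4: 145 = 145
  stock rod 5: 125 + 60 = 185
  stock rod 6: 110 = 110
  stock rod 7: 105 = 105
That uses only 7 ≤ 8, so 8 stock rods are enough.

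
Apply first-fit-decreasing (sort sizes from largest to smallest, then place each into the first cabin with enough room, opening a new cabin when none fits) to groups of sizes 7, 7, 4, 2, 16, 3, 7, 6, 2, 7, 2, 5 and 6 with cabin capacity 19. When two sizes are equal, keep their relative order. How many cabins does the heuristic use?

Sorted descending: 16, 7, 7, 7, 7, 6, 6, 5, 4, 3, 2, 2, 2.
  16 → cabin 1 (new)  [load 16/19]
  7 → cabin 2 (new)  [load 7/19]
  7 → cabin 2  [load 14/19]
  7 → cabin 3 (new)  [load 7/19]
  7 → cabin 3  [load 14/19]
  6 → cabin 4 (new)  [load 6/19]
  6 → cabin 4  [load 12/19]
  5 → cabin 2  [load 19/19]
  4 → cabin 3  [load 18/19]
  3 → cabin 1  [load 19/19]
  2 → cabin 4  [load 14/19]
  2 → cabin 4  [load 16/19]
  2 → cabin 4  [load 18/19]
4 cabins opened.

4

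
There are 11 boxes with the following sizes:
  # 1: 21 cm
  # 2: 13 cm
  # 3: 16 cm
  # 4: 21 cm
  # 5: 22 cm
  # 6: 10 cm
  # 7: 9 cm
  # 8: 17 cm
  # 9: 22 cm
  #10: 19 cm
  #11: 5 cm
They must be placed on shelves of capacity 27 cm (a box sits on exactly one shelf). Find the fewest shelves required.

Total = 22 + 22 + 21 + 21 + 19 + 17 + 16 + 13 + 10 + 9 + 5 = 175 cm.
Lower bound: ⌈175/27⌉ = 7 shelves.
A packing using 8 shelves:
  shelf 1: 22 + 5 = 27
  shelf 2: 22 = 22
  shelf 3: 21 = 21
  shelf 4: 21 = 21
  shelf 5: 19 = 19
  shelf 6: 17 + 10 = 27
  shelf 7: 16 + 9 = 25
  shelf 8: 13 = 13
No arrangement into 7 shelves stays within capacity, so 8 is optimal.

8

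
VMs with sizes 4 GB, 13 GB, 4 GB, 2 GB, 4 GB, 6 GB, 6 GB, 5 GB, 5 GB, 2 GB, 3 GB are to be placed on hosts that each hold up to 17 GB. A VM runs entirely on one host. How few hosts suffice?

4

Total = 13 + 6 + 6 + 5 + 5 + 4 + 4 + 4 + 3 + 2 + 2 = 54 GB.
Lower bound: ⌈54/17⌉ = 4 hosts.
A packing using 4 hosts:
  host 1: 13 + 4 = 17
  host 2: 6 + 6 + 5 = 17
  host 3: 5 + 4 + 4 + 3 = 16
  host 4: 2 + 2 = 4
This matches the lower bound, so 4 is optimal.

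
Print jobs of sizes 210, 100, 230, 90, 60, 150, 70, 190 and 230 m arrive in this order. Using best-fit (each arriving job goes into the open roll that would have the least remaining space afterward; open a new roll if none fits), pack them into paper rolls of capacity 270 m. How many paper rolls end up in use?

6

  210 → roll 1 (new)  [load 210/270]
  100 → roll 2 (new)  [load 100/270]
  230 → roll 3 (new)  [load 230/270]
  90 → roll 2  [load 190/270]
  60 → roll 1  [load 270/270]
  150 → roll 4 (new)  [load 150/270]
  70 → roll 2  [load 260/270]
  190 → roll 5 (new)  [load 190/270]
  230 → roll 6 (new)  [load 230/270]
6 paper rolls opened.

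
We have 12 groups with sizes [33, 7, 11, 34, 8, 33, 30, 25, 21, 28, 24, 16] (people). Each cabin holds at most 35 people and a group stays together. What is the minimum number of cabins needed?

9

Total = 34 + 33 + 33 + 30 + 28 + 25 + 24 + 21 + 16 + 11 + 8 + 7 = 270 people.
Lower bound: ⌈270/35⌉ = 8 cabins.
A packing using 9 cabins:
  cabin 1: 34 = 34
  cabin 2: 33 = 33
  cabin 3: 33 = 33
  cabin 4: 30 = 30
  cabin 5: 28 + 7 = 35
  cabin 6: 25 + 8 = 33
  cabin 7: 24 + 11 = 35
  cabin 8: 21 = 21
  cabin 9: 16 = 16
No arrangement into 8 cabins stays within capacity, so 9 is optimal.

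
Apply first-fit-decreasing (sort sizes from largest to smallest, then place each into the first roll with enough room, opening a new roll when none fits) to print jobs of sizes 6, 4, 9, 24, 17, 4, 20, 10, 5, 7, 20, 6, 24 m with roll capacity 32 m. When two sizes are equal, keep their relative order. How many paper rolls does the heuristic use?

Sorted descending: 24, 24, 20, 20, 17, 10, 9, 7, 6, 6, 5, 4, 4.
  24 → roll 1 (new)  [load 24/32]
  24 → roll 2 (new)  [load 24/32]
  20 → roll 3 (new)  [load 20/32]
  20 → roll 4 (new)  [load 20/32]
  17 → roll 5 (new)  [load 17/32]
  10 → roll 3  [load 30/32]
  9 → roll 4  [load 29/32]
  7 → roll 1  [load 31/32]
  6 → roll 2  [load 30/32]
  6 → roll 5  [load 23/32]
  5 → roll 5  [load 28/32]
  4 → roll 5  [load 32/32]
  4 → roll 6 (new)  [load 4/32]
6 paper rolls opened.

6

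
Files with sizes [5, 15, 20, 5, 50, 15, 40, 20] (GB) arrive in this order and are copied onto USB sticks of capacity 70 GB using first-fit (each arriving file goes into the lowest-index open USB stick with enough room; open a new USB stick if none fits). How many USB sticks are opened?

  5 → USB stick 1 (new)  [load 5/70]
  15 → USB stick 1  [load 20/70]
  20 → USB stick 1  [load 40/70]
  5 → USB stick 1  [load 45/70]
  50 → USB stick 2 (new)  [load 50/70]
  15 → USB stick 1  [load 60/70]
  40 → USB stick 3 (new)  [load 40/70]
  20 → USB stick 2  [load 70/70]
3 USB sticks opened.

3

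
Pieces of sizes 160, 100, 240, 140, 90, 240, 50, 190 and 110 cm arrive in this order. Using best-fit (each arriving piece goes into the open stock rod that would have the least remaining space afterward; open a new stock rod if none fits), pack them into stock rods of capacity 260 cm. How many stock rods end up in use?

  160 → stock rod 1 (new)  [load 160/260]
  100 → stock rod 1  [load 260/260]
  240 → stock rod 2 (new)  [load 240/260]
  140 → stock rod 3 (new)  [load 140/260]
  90 → stock rod 3  [load 230/260]
  240 → stock rod 4 (new)  [load 240/260]
  50 → stock rod 5 (new)  [load 50/260]
  190 → stock rod 5  [load 240/260]
  110 → stock rod 6 (new)  [load 110/260]
6 stock rods opened.

6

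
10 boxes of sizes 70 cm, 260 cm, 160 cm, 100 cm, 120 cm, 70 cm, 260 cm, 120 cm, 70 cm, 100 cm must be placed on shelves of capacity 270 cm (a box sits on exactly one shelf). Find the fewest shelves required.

6

Total = 260 + 260 + 160 + 120 + 120 + 100 + 100 + 70 + 70 + 70 = 1330 cm.
Lower bound: ⌈1330/270⌉ = 5 shelves.
A packing using 6 shelves:
  shelf 1: 260 = 260
  shelf 2: 260 = 260
  shelf 3: 160 + 100 = 260
  shelf 4: 120 + 120 = 240
  shelf 5: 100 + 70 + 70 = 240
  shelf 6: 70 = 70
No arrangement into 5 shelves stays within capacity, so 6 is optimal.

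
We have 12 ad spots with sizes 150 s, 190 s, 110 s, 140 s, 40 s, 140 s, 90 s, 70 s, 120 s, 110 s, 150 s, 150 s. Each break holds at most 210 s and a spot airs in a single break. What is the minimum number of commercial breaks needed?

Total = 190 + 150 + 150 + 150 + 140 + 140 + 120 + 110 + 110 + 90 + 70 + 40 = 1460 s.
Lower bound: ⌈1460/210⌉ = 7 commercial breaks.
Also, 9 ad spots each exceed 105 s, and no two of those can share a break, so at least 9 commercial breaks are needed.
A packing using 9 commercial breaks:
  break 1: 190 = 190
  break 2: 150 + 40 = 190
  break 3: 150 = 150
  break 4: 150 = 150
  break 5: 140 + 70 = 210
  break 6: 140 = 140
  break 7: 120 + 90 = 210
  break 8: 110 = 110
  break 9: 110 = 110
This matches the lower bound, so 9 is optimal.

9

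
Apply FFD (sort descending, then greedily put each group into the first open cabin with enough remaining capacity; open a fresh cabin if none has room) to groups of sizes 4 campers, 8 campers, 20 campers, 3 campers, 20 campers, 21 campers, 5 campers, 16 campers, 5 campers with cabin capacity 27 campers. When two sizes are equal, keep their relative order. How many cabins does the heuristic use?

Sorted descending: 21, 20, 20, 16, 8, 5, 5, 4, 3.
  21 → cabin 1 (new)  [load 21/27]
  20 → cabin 2 (new)  [load 20/27]
  20 → cabin 3 (new)  [load 20/27]
  16 → cabin 4 (new)  [load 16/27]
  8 → cabin 4  [load 24/27]
  5 → cabin 1  [load 26/27]
  5 → cabin 2  [load 25/27]
  4 → cabin 3  [load 24/27]
  3 → cabin 3  [load 27/27]
4 cabins opened.

4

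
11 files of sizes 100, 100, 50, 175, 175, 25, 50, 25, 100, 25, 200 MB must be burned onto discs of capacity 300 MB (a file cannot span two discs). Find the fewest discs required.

Total = 200 + 175 + 175 + 100 + 100 + 100 + 50 + 50 + 25 + 25 + 25 = 1025 MB.
Lower bound: ⌈1025/300⌉ = 4 discs.
A packing using 4 discs:
  disc 1: 200 + 100 = 300
  disc 2: 175 + 100 + 25 = 300
  disc 3: 175 + 100 + 25 = 300
  disc 4: 50 + 50 + 25 = 125
This matches the lower bound, so 4 is optimal.

4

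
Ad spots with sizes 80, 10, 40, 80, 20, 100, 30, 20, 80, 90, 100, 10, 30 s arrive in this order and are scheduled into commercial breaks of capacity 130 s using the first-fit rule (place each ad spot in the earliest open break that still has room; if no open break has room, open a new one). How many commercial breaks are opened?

  80 → break 1 (new)  [load 80/130]
  10 → break 1  [load 90/130]
  40 → break 1  [load 130/130]
  80 → break 2 (new)  [load 80/130]
  20 → break 2  [load 100/130]
  100 → break 3 (new)  [load 100/130]
  30 → break 2  [load 130/130]
  20 → break 3  [load 120/130]
  80 → break 4 (new)  [load 80/130]
  90 → break 5 (new)  [load 90/130]
  100 → break 6 (new)  [load 100/130]
  10 → break 3  [load 130/130]
  30 → break 4  [load 110/130]
6 commercial breaks opened.

6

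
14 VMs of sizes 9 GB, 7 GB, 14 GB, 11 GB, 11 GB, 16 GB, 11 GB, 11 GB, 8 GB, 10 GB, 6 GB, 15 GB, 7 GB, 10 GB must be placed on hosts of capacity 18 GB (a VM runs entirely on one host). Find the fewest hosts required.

10

Total = 16 + 15 + 14 + 11 + 11 + 11 + 11 + 10 + 10 + 9 + 8 + 7 + 7 + 6 = 146 GB.
Lower bound: ⌈146/18⌉ = 9 hosts.
A packing using 10 hosts:
  host 1: 16 = 16
  host 2: 15 = 15
  host 3: 14 = 14
  host 4: 11 + 7 = 18
  host 5: 11 + 7 = 18
  host 6: 11 + 6 = 17
  host 7: 11 = 11
  host 8: 10 + 8 = 18
  host 9: 10 = 10
  host 10: 9 = 9
No arrangement into 9 hosts stays within capacity, so 10 is optimal.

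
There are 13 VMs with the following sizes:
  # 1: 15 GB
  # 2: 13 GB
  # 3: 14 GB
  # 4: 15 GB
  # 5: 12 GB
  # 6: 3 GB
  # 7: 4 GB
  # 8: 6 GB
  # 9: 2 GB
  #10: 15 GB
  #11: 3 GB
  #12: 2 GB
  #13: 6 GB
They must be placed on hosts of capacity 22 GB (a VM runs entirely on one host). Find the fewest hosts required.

Total = 15 + 15 + 15 + 14 + 13 + 12 + 6 + 6 + 4 + 3 + 3 + 2 + 2 = 110 GB.
Lower bound: ⌈110/22⌉ = 5 hosts.
Also, 6 VMs each exceed 11 GB, and no two of those can share a host, so at least 6 hosts are needed.
A packing using 6 hosts:
  host 1: 15 + 6 = 21
  host 2: 15 + 6 = 21
  host 3: 15 + 4 + 3 = 22
  host 4: 14 + 3 + 2 + 2 = 21
  host 5: 13 = 13
  host 6: 12 = 12
This matches the lower bound, so 6 is optimal.

6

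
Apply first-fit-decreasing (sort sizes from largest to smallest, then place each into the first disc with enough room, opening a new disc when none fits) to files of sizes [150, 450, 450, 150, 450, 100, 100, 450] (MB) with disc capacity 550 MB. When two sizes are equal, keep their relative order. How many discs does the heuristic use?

Sorted descending: 450, 450, 450, 450, 150, 150, 100, 100.
  450 → disc 1 (new)  [load 450/550]
  450 → disc 2 (new)  [load 450/550]
  450 → disc 3 (new)  [load 450/550]
  450 → disc 4 (new)  [load 450/550]
  150 → disc 5 (new)  [load 150/550]
  150 → disc 5  [load 300/550]
  100 → disc 1  [load 550/550]
  100 → disc 2  [load 550/550]
5 discs opened.

5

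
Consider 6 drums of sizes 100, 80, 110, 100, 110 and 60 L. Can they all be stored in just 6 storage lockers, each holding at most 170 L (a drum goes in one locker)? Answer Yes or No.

A valid assignment using 5 storage lockers:
  locker 1: 110 + 60 = 170
  locker 2: 110 = 110
  locker 3: 100 = 100
  locker 4: 100 = 100
  locker 5: 80 = 80
That uses only 5 ≤ 6, so 6 storage lockers are enough.

Yes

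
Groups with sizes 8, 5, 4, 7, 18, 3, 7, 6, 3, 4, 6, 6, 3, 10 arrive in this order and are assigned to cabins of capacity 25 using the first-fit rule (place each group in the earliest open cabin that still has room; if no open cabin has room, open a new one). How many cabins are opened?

  8 → cabin 1 (new)  [load 8/25]
  5 → cabin 1  [load 13/25]
  4 → cabin 1  [load 17/25]
  7 → cabin 1  [load 24/25]
  18 → cabin 2 (new)  [load 18/25]
  3 → cabin 2  [load 21/25]
  7 → cabin 3 (new)  [load 7/25]
  6 → cabin 3  [load 13/25]
  3 → cabin 2  [load 24/25]
  4 → cabin 3  [load 17/25]
  6 → cabin 3  [load 23/25]
  6 → cabin 4 (new)  [load 6/25]
  3 → cabin 4  [load 9/25]
  10 → cabin 4  [load 19/25]
4 cabins opened.

4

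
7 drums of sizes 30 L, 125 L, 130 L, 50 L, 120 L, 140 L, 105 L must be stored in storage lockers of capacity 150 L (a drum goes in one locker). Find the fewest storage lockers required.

Total = 140 + 130 + 125 + 120 + 105 + 50 + 30 = 700 L.
Lower bound: ⌈700/150⌉ = 5 storage lockers.
A packing using 6 storage lockers:
  locker 1: 140 = 140
  locker 2: 130 = 130
  locker 3: 125 = 125
  locker 4: 120 + 30 = 150
  locker 5: 105 = 105
  locker 6: 50 = 50
No arrangement into 5 storage lockers stays within capacity, so 6 is optimal.

6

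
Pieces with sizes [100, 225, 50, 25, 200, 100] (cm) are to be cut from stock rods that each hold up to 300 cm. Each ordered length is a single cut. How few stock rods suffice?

3

Total = 225 + 200 + 100 + 100 + 50 + 25 = 700 cm.
Lower bound: ⌈700/300⌉ = 3 stock rods.
A packing using 3 stock rods:
  stock rod 1: 225 + 50 + 25 = 300
  stock rod 2: 200 + 100 = 300
  stock rod 3: 100 = 100
This matches the lower bound, so 3 is optimal.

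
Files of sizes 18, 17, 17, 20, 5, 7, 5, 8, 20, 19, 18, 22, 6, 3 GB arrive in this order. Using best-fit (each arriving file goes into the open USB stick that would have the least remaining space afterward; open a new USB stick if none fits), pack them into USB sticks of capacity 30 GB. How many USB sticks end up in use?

  18 → USB stick 1 (new)  [load 18/30]
  17 → USB stick 2 (new)  [load 17/30]
  17 → USB stick 3 (new)  [load 17/30]
  20 → USB stick 4 (new)  [load 20/30]
  5 → USB stick 4  [load 25/30]
  7 → USB stick 1  [load 25/30]
  5 → USB stick 1  [load 30/30]
  8 → USB stick 2  [load 25/30]
  20 → USB stick 5 (new)  [load 20/30]
  19 → USB stick 6 (new)  [load 19/30]
  18 → USB stick 7 (new)  [load 18/30]
  22 → USB stick 8 (new)  [load 22/30]
  6 → USB stick 8  [load 28/30]
  3 → USB stick 2  [load 28/30]
8 USB sticks opened.

8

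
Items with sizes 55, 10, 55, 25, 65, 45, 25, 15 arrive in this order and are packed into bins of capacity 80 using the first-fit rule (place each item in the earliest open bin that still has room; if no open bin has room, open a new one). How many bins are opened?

  55 → bin 1 (new)  [load 55/80]
  10 → bin 1  [load 65/80]
  55 → bin 2 (new)  [load 55/80]
  25 → bin 2  [load 80/80]
  65 → bin 3 (new)  [load 65/80]
  45 → bin 4 (new)  [load 45/80]
  25 → bin 4  [load 70/80]
  15 → bin 1  [load 80/80]
4 bins opened.

4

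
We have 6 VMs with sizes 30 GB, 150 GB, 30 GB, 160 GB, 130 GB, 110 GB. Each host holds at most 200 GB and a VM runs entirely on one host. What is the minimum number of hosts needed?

4

Total = 160 + 150 + 130 + 110 + 30 + 30 = 610 GB.
Lower bound: ⌈610/200⌉ = 4 hosts.
A packing using 4 hosts:
  host 1: 160 + 30 = 190
  host 2: 150 + 30 = 180
  host 3: 130 = 130
  host 4: 110 = 110
This matches the lower bound, so 4 is optimal.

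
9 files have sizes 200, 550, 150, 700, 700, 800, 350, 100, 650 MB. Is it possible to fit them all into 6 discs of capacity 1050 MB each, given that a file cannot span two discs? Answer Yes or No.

Yes

A valid assignment using 5 discs:
  disc 1: 800 + 200 = 1000
  disc 2: 700 + 350 = 1050
  disc 3: 700 + 150 + 100 = 950
  disc 4: 650 = 650
  disc 5: 550 = 550
That uses only 5 ≤ 6, so 6 discs are enough.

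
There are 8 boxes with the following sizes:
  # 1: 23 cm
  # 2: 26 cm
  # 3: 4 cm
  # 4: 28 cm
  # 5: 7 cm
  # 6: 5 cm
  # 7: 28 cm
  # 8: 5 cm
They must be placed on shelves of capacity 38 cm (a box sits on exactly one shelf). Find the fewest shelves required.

4

Total = 28 + 28 + 26 + 23 + 7 + 5 + 5 + 4 = 126 cm.
Lower bound: ⌈126/38⌉ = 4 shelves.
A packing using 4 shelves:
  shelf 1: 28 + 7 = 35
  shelf 2: 28 + 5 + 5 = 38
  shelf 3: 26 + 4 = 30
  shelf 4: 23 = 23
This matches the lower bound, so 4 is optimal.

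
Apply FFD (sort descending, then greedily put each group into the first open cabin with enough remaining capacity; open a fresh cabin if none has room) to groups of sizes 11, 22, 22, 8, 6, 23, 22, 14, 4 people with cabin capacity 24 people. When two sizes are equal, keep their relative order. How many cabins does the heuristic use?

Sorted descending: 23, 22, 22, 22, 14, 11, 8, 6, 4.
  23 → cabin 1 (new)  [load 23/24]
  22 → cabin 2 (new)  [load 22/24]
  22 → cabin 3 (new)  [load 22/24]
  22 → cabin 4 (new)  [load 22/24]
  14 → cabin 5 (new)  [load 14/24]
  11 → cabin 6 (new)  [load 11/24]
  8 → cabin 5  [load 22/24]
  6 → cabin 6  [load 17/24]
  4 → cabin 6  [load 21/24]
6 cabins opened.

6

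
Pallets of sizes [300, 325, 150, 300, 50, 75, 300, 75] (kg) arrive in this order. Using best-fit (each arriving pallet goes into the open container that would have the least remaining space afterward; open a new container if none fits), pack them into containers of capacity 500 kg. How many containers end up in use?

4

  300 → container 1 (new)  [load 300/500]
  325 → container 2 (new)  [load 325/500]
  150 → container 2  [load 475/500]
  300 → container 3 (new)  [load 300/500]
  50 → container 1  [load 350/500]
  75 → container 1  [load 425/500]
  300 → container 4 (new)  [load 300/500]
  75 → container 1  [load 500/500]
4 containers opened.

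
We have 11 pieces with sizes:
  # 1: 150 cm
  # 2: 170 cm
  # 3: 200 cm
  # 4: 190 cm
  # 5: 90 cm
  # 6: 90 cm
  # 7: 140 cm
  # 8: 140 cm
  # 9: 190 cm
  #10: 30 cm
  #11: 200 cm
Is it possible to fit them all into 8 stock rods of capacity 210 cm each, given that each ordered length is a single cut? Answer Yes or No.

Total = 1590 cm; ⌈1590/210⌉ = 8.
The bound of 8 does not rule out 8, but exhaustive search shows no assignment into 8 stock rods of capacity 210 cm exists — the minimum is 9.

No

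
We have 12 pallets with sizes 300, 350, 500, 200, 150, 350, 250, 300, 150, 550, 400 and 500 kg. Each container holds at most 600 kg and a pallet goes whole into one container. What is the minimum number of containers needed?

Total = 550 + 500 + 500 + 400 + 350 + 350 + 300 + 300 + 250 + 200 + 150 + 150 = 4000 kg.
Lower bound: ⌈4000/600⌉ = 7 containers.
A packing using 8 containers:
  container 1: 550 = 550
  container 2: 500 = 500
  container 3: 500 = 500
  container 4: 400 + 200 = 600
  container 5: 350 + 250 = 600
  container 6: 350 + 150 = 500
  container 7: 300 + 300 = 600
  container 8: 150 = 150
No arrangement into 7 containers stays within capacity, so 8 is optimal.

8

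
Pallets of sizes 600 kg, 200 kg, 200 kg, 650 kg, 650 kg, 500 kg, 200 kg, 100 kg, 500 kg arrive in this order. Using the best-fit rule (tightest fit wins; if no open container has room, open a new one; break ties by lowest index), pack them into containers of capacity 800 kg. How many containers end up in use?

  600 → container 1 (new)  [load 600/800]
  200 → container 1  [load 800/800]
  200 → container 2 (new)  [load 200/800]
  650 → container 3 (new)  [load 650/800]
  650 → container 4 (new)  [load 650/800]
  500 → container 2  [load 700/800]
  200 → container 5 (new)  [load 200/800]
  100 → container 2  [load 800/800]
  500 → container 5  [load 700/800]
5 containers opened.

5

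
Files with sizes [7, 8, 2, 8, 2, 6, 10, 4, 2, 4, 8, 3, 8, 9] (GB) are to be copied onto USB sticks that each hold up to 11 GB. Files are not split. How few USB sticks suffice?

8

Total = 10 + 9 + 8 + 8 + 8 + 8 + 7 + 6 + 4 + 4 + 3 + 2 + 2 + 2 = 81 GB.
Lower bound: ⌈81/11⌉ = 8 USB sticks.
A packing using 8 USB sticks:
  USB stick 1: 10 = 10
  USB stick 2: 9 + 2 = 11
  USB stick 3: 8 + 3 = 11
  USB stick 4: 8 + 2 = 10
  USB stick 5: 8 + 2 = 10
  USB stick 6: 8 = 8
  USB stick 7: 7 + 4 = 11
  USB stick 8: 6 + 4 = 10
This matches the lower bound, so 8 is optimal.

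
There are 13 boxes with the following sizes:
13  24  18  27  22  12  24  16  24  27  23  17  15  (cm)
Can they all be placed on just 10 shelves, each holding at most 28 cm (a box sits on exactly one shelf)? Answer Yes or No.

No

Total = 262 cm; ⌈262/28⌉ = 10.
11 boxes each exceed half the capacity and cannot share a shelf, forcing at least 11 shelves.
At least 11 shelves are required, but only 10 are allowed.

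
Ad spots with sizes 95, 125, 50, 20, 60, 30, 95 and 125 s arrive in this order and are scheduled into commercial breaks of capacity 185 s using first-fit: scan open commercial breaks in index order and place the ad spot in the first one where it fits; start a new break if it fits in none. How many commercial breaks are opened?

  95 → break 1 (new)  [load 95/185]
  125 → break 2 (new)  [load 125/185]
  50 → break 1  [load 145/185]
  20 → break 1  [load 165/185]
  60 → break 2  [load 185/185]
  30 → break 3 (new)  [load 30/185]
  95 → break 3  [load 125/185]
  125 → break 4 (new)  [load 125/185]
4 commercial breaks opened.

4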